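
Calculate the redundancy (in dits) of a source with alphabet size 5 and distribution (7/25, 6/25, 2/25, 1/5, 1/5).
0.0281 dits

Redundancy measures how far a source is from maximum entropy:
R = H_max - H(X)

Maximum entropy for 5 symbols: H_max = log_10(5) = 0.6990 dits
Actual entropy: H(X) = 0.6709 dits
Redundancy: R = 0.6990 - 0.6709 = 0.0281 dits

This redundancy represents potential for compression: the source could be compressed by 0.0281 dits per symbol.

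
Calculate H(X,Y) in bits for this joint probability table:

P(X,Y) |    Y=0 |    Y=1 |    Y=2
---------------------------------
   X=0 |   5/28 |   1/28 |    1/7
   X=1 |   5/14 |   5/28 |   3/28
2.3362 bits

Joint entropy is H(X,Y) = -Σ_{x,y} p(x,y) log p(x,y).

Summing over all non-zero entries:
H(X,Y) = -[5/28·log_2(5/28) + 1/28·log_2(1/28) + 1/7·log_2(1/7) + 5/14·log_2(5/14) + 5/28·log_2(5/28) + 3/28·log_2(3/28)]
H(X,Y) = 2.3362 bits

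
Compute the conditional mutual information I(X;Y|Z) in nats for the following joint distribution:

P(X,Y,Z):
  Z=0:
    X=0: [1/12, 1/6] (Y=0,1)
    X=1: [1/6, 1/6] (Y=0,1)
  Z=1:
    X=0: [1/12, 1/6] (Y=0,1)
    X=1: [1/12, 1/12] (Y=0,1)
0.0140 nats

Conditional mutual information: I(X;Y|Z) = H(X|Z) + H(Y|Z) - H(X,Y|Z)

H(Z) = 0.6792
H(X,Z) = 1.3580 → H(X|Z) = 0.6788
H(Y,Z) = 1.3580 → H(Y|Z) = 0.6788
H(X,Y,Z) = 2.0228 → H(X,Y|Z) = 1.3436

I(X;Y|Z) = 0.6788 + 0.6788 - 1.3436 = 0.0140 nats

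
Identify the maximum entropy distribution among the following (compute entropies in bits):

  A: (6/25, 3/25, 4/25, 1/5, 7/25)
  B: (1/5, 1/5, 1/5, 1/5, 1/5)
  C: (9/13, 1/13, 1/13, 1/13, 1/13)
B

For a discrete distribution over n outcomes, entropy is maximized by the uniform distribution.

Computing entropies:
H(A) = 2.2628 bits
H(B) = 2.3219 bits
H(C) = 1.5059 bits

The uniform distribution (where all probabilities equal 1/5) achieves the maximum entropy of log_2(5) = 2.3219 bits.

Distribution B has the highest entropy.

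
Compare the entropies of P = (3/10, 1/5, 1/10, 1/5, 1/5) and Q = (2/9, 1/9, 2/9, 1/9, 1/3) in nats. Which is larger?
P

Computing entropies in nats:
H(P) = 1.5571
H(Q) = 1.5230

Distribution P has higher entropy.

Intuition: The distribution closer to uniform (more spread out) has higher entropy.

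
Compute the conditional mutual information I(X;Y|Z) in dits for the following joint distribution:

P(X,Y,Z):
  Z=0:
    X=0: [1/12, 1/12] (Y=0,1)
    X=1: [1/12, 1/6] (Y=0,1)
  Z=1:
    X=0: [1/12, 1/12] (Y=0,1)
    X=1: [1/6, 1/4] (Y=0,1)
0.0036 dits

Conditional mutual information: I(X;Y|Z) = H(X|Z) + H(Y|Z) - H(X,Y|Z)

H(Z) = 0.2950
H(X,Z) = 0.5683 → H(X|Z) = 0.2734
H(Y,Z) = 0.5898 → H(Y|Z) = 0.2948
H(X,Y,Z) = 0.8596 → H(X,Y|Z) = 0.5646

I(X;Y|Z) = 0.2734 + 0.2948 - 0.5646 = 0.0036 dits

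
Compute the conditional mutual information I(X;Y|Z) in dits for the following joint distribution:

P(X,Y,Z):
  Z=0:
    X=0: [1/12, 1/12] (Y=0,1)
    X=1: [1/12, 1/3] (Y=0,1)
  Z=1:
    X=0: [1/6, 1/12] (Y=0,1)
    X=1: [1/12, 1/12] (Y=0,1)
0.0133 dits

Conditional mutual information: I(X;Y|Z) = H(X|Z) + H(Y|Z) - H(X,Y|Z)

H(Z) = 0.2950
H(X,Z) = 0.5683 → H(X|Z) = 0.2734
H(Y,Z) = 0.5683 → H(Y|Z) = 0.2734
H(X,Y,Z) = 0.8283 → H(X,Y|Z) = 0.5334

I(X;Y|Z) = 0.2734 + 0.2734 - 0.5334 = 0.0133 dits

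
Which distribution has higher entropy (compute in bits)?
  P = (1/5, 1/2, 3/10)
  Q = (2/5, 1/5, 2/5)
Q

Computing entropies in bits:
H(P) = 1.4855
H(Q) = 1.5219

Distribution Q has higher entropy.

Intuition: The distribution closer to uniform (more spread out) has higher entropy.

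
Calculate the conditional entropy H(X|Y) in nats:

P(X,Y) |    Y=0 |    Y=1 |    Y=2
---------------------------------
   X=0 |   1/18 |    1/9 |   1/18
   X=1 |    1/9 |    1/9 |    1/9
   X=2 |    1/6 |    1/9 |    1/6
1.0405 nats

Using the chain rule: H(X|Y) = H(X,Y) - H(Y)

First, compute H(X,Y) = 2.1391 nats

Marginal P(Y) = (1/3, 1/3, 1/3)
H(Y) = 1.0986 nats

H(X|Y) = H(X,Y) - H(Y) = 2.1391 - 1.0986 = 1.0405 nats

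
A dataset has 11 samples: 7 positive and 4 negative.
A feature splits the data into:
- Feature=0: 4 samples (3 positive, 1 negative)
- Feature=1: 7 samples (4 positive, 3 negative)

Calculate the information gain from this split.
0.0237 bits

Information Gain = H(Y) - H(Y|Feature)

Before split:
P(positive) = 7/11 = 0.6364
H(Y) = 0.9457 bits

After split:
Feature=0: H = 0.8113 bits (weight = 4/11)
Feature=1: H = 0.9852 bits (weight = 7/11)
H(Y|Feature) = (4/11)×0.8113 + (7/11)×0.9852 = 0.9220 bits

Information Gain = 0.9457 - 0.9220 = 0.0237 bits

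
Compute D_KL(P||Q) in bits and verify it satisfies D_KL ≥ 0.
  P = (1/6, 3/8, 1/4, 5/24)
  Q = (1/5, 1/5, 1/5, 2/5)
0.1807 bits

KL divergence satisfies the Gibbs inequality: D_KL(P||Q) ≥ 0 for all distributions P, Q.

D_KL(P||Q) = Σ p(x) log(p(x)/q(x))
Term by term:
  x=0: 1/6 × log_2[(1/6)/(1/5)] = -0.0438
  x=1: 3/8 × log_2[(3/8)/(1/5)] = 0.3401
  x=2: 1/4 × log_2[(1/4)/(1/5)] = 0.0805
  x=3: 5/24 × log_2[(5/24)/(2/5)] = -0.1961
D_KL(P||Q) = 0.1807 bits

D_KL(P||Q) = 0.1807 ≥ 0 ✓

This non-negativity is a fundamental property: relative entropy cannot be negative because it measures how different Q is from P.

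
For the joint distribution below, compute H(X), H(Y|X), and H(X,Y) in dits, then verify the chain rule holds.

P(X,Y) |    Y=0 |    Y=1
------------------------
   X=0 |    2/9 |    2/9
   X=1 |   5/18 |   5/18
H(X,Y) = 0.5994, H(X) = 0.2983, H(Y|X) = 0.3010 (all in dits)

Chain rule: H(X,Y) = H(X) + H(Y|X)

Left side — joint entropy directly:
H(X,Y) = -Σ p(x,y) log p(x,y) = 0.5994 dits

Right side — compute H(Y|X) from the conditional distributions:
P(X) = (4/9, 5/9), so H(X) = 0.2983 dits
H(Y|X) = Σ_x P(X=x) · H(Y|X=x):
  P(Y|X=0) = (1/2, 1/2), H(Y|X=0) = 0.3010, weight P(X=0) = 4/9
  P(Y|X=1) = (1/2, 1/2), H(Y|X=1) = 0.3010, weight P(X=1) = 5/9
H(Y|X) = 0.3010 dits

H(X) + H(Y|X) = 0.2983 + 0.3010 = 0.5994 dits

Both sides equal 0.5994 dits. ✓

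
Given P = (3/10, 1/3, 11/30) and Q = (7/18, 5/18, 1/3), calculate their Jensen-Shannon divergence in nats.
0.0045 nats

Jensen-Shannon divergence is:
JSD(P||Q) = 0.5 × D_KL(P||M) + 0.5 × D_KL(Q||M)
where M = 0.5 × (P + Q) is the mixture distribution.

M = 0.5 × (3/10, 1/3, 11/30) + 0.5 × (7/18, 5/18, 1/3) = (0.344444, 11/36, 7/20)

D_KL(P||M) = 0.0046 nats
D_KL(Q||M) = 0.0045 nats

JSD(P||Q) = 0.5 × 0.0046 + 0.5 × 0.0045 = 0.0045 nats

Unlike KL divergence, JSD is symmetric and bounded: 0 ≤ JSD ≤ log(2).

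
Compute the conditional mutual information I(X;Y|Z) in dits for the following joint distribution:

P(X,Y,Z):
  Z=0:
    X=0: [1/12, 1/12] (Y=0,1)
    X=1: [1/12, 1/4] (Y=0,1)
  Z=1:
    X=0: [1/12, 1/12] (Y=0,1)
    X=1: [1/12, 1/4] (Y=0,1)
0.0133 dits

Conditional mutual information: I(X;Y|Z) = H(X|Z) + H(Y|Z) - H(X,Y|Z)

H(Z) = 0.3010
H(X,Z) = 0.5775 → H(X|Z) = 0.2764
H(Y,Z) = 0.5775 → H(Y|Z) = 0.2764
H(X,Y,Z) = 0.8406 → H(X,Y|Z) = 0.5396

I(X;Y|Z) = 0.2764 + 0.2764 - 0.5396 = 0.0133 dits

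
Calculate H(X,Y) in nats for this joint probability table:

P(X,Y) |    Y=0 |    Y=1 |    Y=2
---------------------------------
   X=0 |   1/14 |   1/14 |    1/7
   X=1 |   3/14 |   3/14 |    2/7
1.6731 nats

Joint entropy is H(X,Y) = -Σ_{x,y} p(x,y) log p(x,y).

Summing over all non-zero entries:
H(X,Y) = -[1/14·log_e(1/14) + 1/14·log_e(1/14) + 1/7·log_e(1/7) + 3/14·log_e(3/14) + 3/14·log_e(3/14) + 2/7·log_e(2/7)]
H(X,Y) = 1.6731 nats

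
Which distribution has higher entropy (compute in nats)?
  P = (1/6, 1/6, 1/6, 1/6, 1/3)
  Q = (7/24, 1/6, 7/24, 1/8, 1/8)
P

Computing entropies in nats:
H(P) = 1.5607
H(Q) = 1.5372

Distribution P has higher entropy.

Intuition: The distribution closer to uniform (more spread out) has higher entropy.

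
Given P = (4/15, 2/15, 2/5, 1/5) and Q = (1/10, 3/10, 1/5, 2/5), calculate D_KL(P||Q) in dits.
0.1268 dits

KL divergence: D_KL(P||Q) = Σ p(x) log(p(x)/q(x))

Computing term by term:
  x=0: 4/15 × log_10[(4/15)/(1/10)] = 4/15 × 0.4260 = 0.1136
  x=1: 2/15 × log_10[(2/15)/(3/10)] = 2/15 × -0.3522 = -0.0470
  x=2: 2/5 × log_10[(2/5)/(1/5)] = 2/5 × 0.3010 = 0.1204
  x=3: 1/5 × log_10[(1/5)/(2/5)] = 1/5 × -0.3010 = -0.0602

D_KL(P||Q) = 0.1268 dits

Note: KL divergence is always non-negative and equals 0 iff P = Q.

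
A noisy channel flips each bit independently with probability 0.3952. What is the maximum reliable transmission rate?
0.0319 bits

For a binary symmetric channel (BSC) with error probability p:
Capacity C = 1 - H(p) bits per symbol

where H(p) = -p log₂(p) - (1-p) log₂(1-p) is the binary entropy function.

H(0.3952) = 0.9681 bits
C = 1 - 0.9681 = 0.0319 bits per symbol

This means we can reliably transmit up to 0.0319 bits of information per channel use.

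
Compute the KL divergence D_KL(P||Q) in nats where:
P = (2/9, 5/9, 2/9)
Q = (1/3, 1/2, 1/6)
0.0324 nats

KL divergence: D_KL(P||Q) = Σ p(x) log(p(x)/q(x))

Computing term by term:
  x=0: 2/9 × log_e[(2/9)/(1/3)] = 2/9 × -0.4055 = -0.0901
  x=1: 5/9 × log_e[(5/9)/(1/2)] = 5/9 × 0.1054 = 0.0585
  x=2: 2/9 × log_e[(2/9)/(1/6)] = 2/9 × 0.2877 = 0.0639

D_KL(P||Q) = 0.0324 nats

Note: KL divergence is always non-negative and equals 0 iff P = Q.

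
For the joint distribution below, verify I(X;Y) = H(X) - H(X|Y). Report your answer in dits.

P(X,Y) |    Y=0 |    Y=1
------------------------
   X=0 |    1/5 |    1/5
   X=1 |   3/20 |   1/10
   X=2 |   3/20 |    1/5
I(X;Y) = 0.0037 dits

Mutual information has multiple equivalent forms:
- I(X;Y) = H(X) - H(X|Y)
- I(X;Y) = H(Y) - H(Y|X)
- I(X;Y) = H(X) + H(Y) - H(X,Y)

Computing all quantities:
H(X) = 0.4693, H(Y) = 0.3010, H(X,Y) = 0.7666
H(X|Y) = 0.4655, H(Y|X) = 0.2973

Verification:
H(X) - H(X|Y) = 0.4693 - 0.4655 = 0.0037
H(Y) - H(Y|X) = 0.3010 - 0.2973 = 0.0037
H(X) + H(Y) - H(X,Y) = 0.4693 + 0.3010 - 0.7666 = 0.0037

All forms give I(X;Y) = 0.0037 dits. ✓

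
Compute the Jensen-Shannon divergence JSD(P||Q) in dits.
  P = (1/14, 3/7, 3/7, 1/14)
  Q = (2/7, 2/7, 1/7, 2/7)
0.0493 dits

Jensen-Shannon divergence is:
JSD(P||Q) = 0.5 × D_KL(P||M) + 0.5 × D_KL(Q||M)
where M = 0.5 × (P + Q) is the mixture distribution.

M = 0.5 × (1/14, 3/7, 3/7, 1/14) + 0.5 × (2/7, 2/7, 1/7, 2/7) = (5/28, 5/14, 2/7, 5/28)

D_KL(P||M) = 0.0526 dits
D_KL(Q||M) = 0.0459 dits

JSD(P||Q) = 0.5 × 0.0526 + 0.5 × 0.0459 = 0.0493 dits

Unlike KL divergence, JSD is symmetric and bounded: 0 ≤ JSD ≤ log(2).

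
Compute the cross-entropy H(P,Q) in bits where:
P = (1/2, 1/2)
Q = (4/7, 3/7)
1.0149 bits

Cross-entropy: H(P,Q) = -Σ p(x) log q(x)

Alternatively: H(P,Q) = H(P) + D_KL(P||Q)
H(P) = 1.0000 bits
D_KL(P||Q) = 0.0149 bits

H(P,Q) = 1.0000 + 0.0149 = 1.0149 bits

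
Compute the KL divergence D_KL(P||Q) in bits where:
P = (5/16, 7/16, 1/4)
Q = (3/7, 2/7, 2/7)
0.0784 bits

KL divergence: D_KL(P||Q) = Σ p(x) log(p(x)/q(x))

Computing term by term:
  x=0: 5/16 × log_2[(5/16)/(3/7)] = 5/16 × -0.4557 = -0.1424
  x=1: 7/16 × log_2[(7/16)/(2/7)] = 7/16 × 0.6147 = 0.2689
  x=2: 1/4 × log_2[(1/4)/(2/7)] = 1/4 × -0.1926 = -0.0482

D_KL(P||Q) = 0.0784 bits

Note: KL divergence is always non-negative and equals 0 iff P = Q.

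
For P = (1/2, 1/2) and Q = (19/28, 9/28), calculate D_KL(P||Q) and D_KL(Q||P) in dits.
D_KL(P||Q) = 0.0296, D_KL(Q||P) = 0.0283

KL divergence is not symmetric: D_KL(P||Q) ≠ D_KL(Q||P) in general.

D_KL(P||Q) = 0.0296 dits
D_KL(Q||P) = 0.0283 dits

No, they are not equal!

This asymmetry is why KL divergence is not a true distance metric.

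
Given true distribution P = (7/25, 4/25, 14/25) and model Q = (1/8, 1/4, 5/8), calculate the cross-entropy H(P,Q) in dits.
0.4635 dits

Cross-entropy: H(P,Q) = -Σ p(x) log q(x)

Alternatively: H(P,Q) = H(P) + D_KL(P||Q)
H(P) = 0.4232 dits
D_KL(P||Q) = 0.0404 dits

H(P,Q) = 0.4232 + 0.0404 = 0.4635 dits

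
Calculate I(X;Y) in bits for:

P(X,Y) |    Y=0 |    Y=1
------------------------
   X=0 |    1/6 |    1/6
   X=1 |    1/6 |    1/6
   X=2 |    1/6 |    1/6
0.0000 bits

Mutual information: I(X;Y) = H(X) + H(Y) - H(X,Y)

Marginals:
P(X) = (1/3, 1/3, 1/3), H(X) = 1.5850 bits
P(Y) = (1/2, 1/2), H(Y) = 1.0000 bits

Joint entropy: H(X,Y) = 2.5850 bits

I(X;Y) = 1.5850 + 1.0000 - 2.5850 = 0.0000 bits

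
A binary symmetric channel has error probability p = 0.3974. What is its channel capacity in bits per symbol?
0.0306 bits

For a binary symmetric channel (BSC) with error probability p:
Capacity C = 1 - H(p) bits per symbol

where H(p) = -p log₂(p) - (1-p) log₂(1-p) is the binary entropy function.

H(0.3974) = 0.9694 bits
C = 1 - 0.9694 = 0.0306 bits per symbol

This means we can reliably transmit up to 0.0306 bits of information per channel use.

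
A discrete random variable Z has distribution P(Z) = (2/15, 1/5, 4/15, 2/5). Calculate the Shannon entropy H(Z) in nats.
1.3095 nats

Shannon entropy is H(X) = -Σ p(x) log p(x).

For P = (2/15, 1/5, 4/15, 2/5):
H = -2/15 × log_e(2/15) -1/5 × log_e(1/5) -4/15 × log_e(4/15) -2/5 × log_e(2/5)
H = 1.3095 nats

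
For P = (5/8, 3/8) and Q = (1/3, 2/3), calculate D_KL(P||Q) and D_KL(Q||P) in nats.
D_KL(P||Q) = 0.1771, D_KL(Q||P) = 0.1740

KL divergence is not symmetric: D_KL(P||Q) ≠ D_KL(Q||P) in general.

D_KL(P||Q) = 0.1771 nats
D_KL(Q||P) = 0.1740 nats

No, they are not equal!

This asymmetry is why KL divergence is not a true distance metric.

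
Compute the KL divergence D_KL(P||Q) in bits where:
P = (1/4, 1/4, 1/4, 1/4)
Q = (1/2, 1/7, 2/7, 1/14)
0.3555 bits

KL divergence: D_KL(P||Q) = Σ p(x) log(p(x)/q(x))

Computing term by term:
  x=0: 1/4 × log_2[(1/4)/(1/2)] = 1/4 × -1.0000 = -0.2500
  x=1: 1/4 × log_2[(1/4)/(1/7)] = 1/4 × 0.8074 = 0.2018
  x=2: 1/4 × log_2[(1/4)/(2/7)] = 1/4 × -0.1926 = -0.0482
  x=3: 1/4 × log_2[(1/4)/(1/14)] = 1/4 × 1.8074 = 0.4518

D_KL(P||Q) = 0.3555 bits

Note: KL divergence is always non-negative and equals 0 iff P = Q.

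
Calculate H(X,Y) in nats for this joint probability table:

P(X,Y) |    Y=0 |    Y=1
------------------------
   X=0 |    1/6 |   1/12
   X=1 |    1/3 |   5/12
1.2367 nats

Joint entropy is H(X,Y) = -Σ_{x,y} p(x,y) log p(x,y).

Summing over all non-zero entries:
H(X,Y) = -[1/6·log_e(1/6) + 1/12·log_e(1/12) + 1/3·log_e(1/3) + 5/12·log_e(5/12)]
H(X,Y) = 1.2367 nats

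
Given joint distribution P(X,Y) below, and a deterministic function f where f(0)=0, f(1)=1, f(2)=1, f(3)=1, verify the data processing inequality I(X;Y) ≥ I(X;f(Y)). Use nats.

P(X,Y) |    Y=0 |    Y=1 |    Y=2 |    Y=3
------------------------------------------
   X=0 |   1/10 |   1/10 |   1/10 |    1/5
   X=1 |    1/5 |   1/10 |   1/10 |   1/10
I(X;Y) = 0.0340, I(X;f(Y)) = 0.0242, inequality holds: 0.0340 ≥ 0.0242

Data Processing Inequality: For any Markov chain X → Y → Z, we have I(X;Y) ≥ I(X;Z).

Here Z = f(Y) is a deterministic function of Y, forming X → Y → Z.

Original I(X;Y) = 0.0340 nats

After applying f:
P(X,Z) where Z=f(Y):
- P(X,Z=0) = P(X,Y=0)
- P(X,Z=1) = P(X,Y=1) + P(X,Y=2) + P(X,Y=3)

I(X;Z) = I(X;f(Y)) = 0.0242 nats

Verification: 0.0340 ≥ 0.0242 ✓

Information cannot be created by processing; the function f can only lose information about X.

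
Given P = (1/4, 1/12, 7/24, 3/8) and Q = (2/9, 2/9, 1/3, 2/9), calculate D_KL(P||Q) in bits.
0.1515 bits

KL divergence: D_KL(P||Q) = Σ p(x) log(p(x)/q(x))

Computing term by term:
  x=0: 1/4 × log_2[(1/4)/(2/9)] = 1/4 × 0.1699 = 0.0425
  x=1: 1/12 × log_2[(1/12)/(2/9)] = 1/12 × -1.4150 = -0.1179
  x=2: 7/24 × log_2[(7/24)/(1/3)] = 7/24 × -0.1926 = -0.0562
  x=3: 3/8 × log_2[(3/8)/(2/9)] = 3/8 × 0.7549 = 0.2831

D_KL(P||Q) = 0.1515 bits

Note: KL divergence is always non-negative and equals 0 iff P = Q.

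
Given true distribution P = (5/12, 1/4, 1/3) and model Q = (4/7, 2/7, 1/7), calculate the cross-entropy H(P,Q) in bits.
1.7240 bits

Cross-entropy: H(P,Q) = -Σ p(x) log q(x)

Alternatively: H(P,Q) = H(P) + D_KL(P||Q)
H(P) = 1.5546 bits
D_KL(P||Q) = 0.1694 bits

H(P,Q) = 1.5546 + 0.1694 = 1.7240 bits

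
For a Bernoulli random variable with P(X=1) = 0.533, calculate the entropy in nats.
0.6910 nats

The binary entropy function is:
H(p) = -p log(p) - (1-p) log(1-p)

H(0.533) = -0.533 × log_e(0.533) - 0.467 × log_e(0.467)
H(0.533) = 0.6910 nats

Note: Binary entropy is maximized at p=0.5 (H=1 bit) and minimized at p=0 or p=1 (H=0).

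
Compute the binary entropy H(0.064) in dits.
0.1033 dits

The binary entropy function is:
H(p) = -p log(p) - (1-p) log(1-p)

H(0.064) = -0.064 × log_10(0.064) - 0.936 × log_10(0.936)
H(0.064) = 0.1033 dits

Note: Binary entropy is maximized at p=0.5 (H=1 bit) and minimized at p=0 or p=1 (H=0).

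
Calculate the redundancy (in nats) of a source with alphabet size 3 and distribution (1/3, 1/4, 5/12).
0.0211 nats

Redundancy measures how far a source is from maximum entropy:
R = H_max - H(X)

Maximum entropy for 3 symbols: H_max = log_e(3) = 1.0986 nats
Actual entropy: H(X) = 1.0776 nats
Redundancy: R = 1.0986 - 1.0776 = 0.0211 nats

This redundancy represents potential for compression: the source could be compressed by 0.0211 nats per symbol.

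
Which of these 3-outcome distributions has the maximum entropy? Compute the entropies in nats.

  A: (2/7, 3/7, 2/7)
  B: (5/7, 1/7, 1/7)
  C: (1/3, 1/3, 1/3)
C

For a discrete distribution over n outcomes, entropy is maximized by the uniform distribution.

Computing entropies:
H(A) = 1.0790 nats
H(B) = 0.7963 nats
H(C) = 1.0986 nats

The uniform distribution (where all probabilities equal 1/3) achieves the maximum entropy of log_e(3) = 1.0986 nats.

Distribution C has the highest entropy.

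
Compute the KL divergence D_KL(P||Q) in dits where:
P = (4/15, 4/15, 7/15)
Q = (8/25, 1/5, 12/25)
0.0065 dits

KL divergence: D_KL(P||Q) = Σ p(x) log(p(x)/q(x))

Computing term by term:
  x=0: 4/15 × log_10[(4/15)/(8/25)] = 4/15 × -0.0792 = -0.0211
  x=1: 4/15 × log_10[(4/15)/(1/5)] = 4/15 × 0.1249 = 0.0333
  x=2: 7/15 × log_10[(7/15)/(12/25)] = 7/15 × -0.0122 = -0.0057

D_KL(P||Q) = 0.0065 dits

Note: KL divergence is always non-negative and equals 0 iff P = Q.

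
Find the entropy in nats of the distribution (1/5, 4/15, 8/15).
1.0096 nats

Shannon entropy is H(X) = -Σ p(x) log p(x).

For P = (1/5, 4/15, 8/15):
H = -1/5 × log_e(1/5) -4/15 × log_e(4/15) -8/15 × log_e(8/15)
H = 1.0096 nats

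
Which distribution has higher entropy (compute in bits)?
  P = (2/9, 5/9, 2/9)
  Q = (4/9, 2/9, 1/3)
Q

Computing entropies in bits:
H(P) = 1.4355
H(Q) = 1.5305

Distribution Q has higher entropy.

Intuition: The distribution closer to uniform (more spread out) has higher entropy.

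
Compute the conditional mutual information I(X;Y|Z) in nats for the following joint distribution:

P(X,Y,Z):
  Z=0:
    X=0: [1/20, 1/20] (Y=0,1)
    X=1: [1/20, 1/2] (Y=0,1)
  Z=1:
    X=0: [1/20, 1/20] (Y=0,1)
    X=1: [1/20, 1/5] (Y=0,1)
0.0572 nats

Conditional mutual information: I(X;Y|Z) = H(X|Z) + H(Y|Z) - H(X,Y|Z)

H(Z) = 0.6474
H(X,Z) = 1.1359 → H(X|Z) = 0.4885
H(Y,Z) = 1.1359 → H(Y|Z) = 0.4885
H(X,Y,Z) = 1.5672 → H(X,Y|Z) = 0.9197

I(X;Y|Z) = 0.4885 + 0.4885 - 0.9197 = 0.0572 nats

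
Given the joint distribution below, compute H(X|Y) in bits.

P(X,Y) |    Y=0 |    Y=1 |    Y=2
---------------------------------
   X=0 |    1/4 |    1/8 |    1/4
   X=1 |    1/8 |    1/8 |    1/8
0.9387 bits

Using the chain rule: H(X|Y) = H(X,Y) - H(Y)

First, compute H(X,Y) = 2.5000 bits

Marginal P(Y) = (3/8, 1/4, 3/8)
H(Y) = 1.5613 bits

H(X|Y) = H(X,Y) - H(Y) = 2.5000 - 1.5613 = 0.9387 bits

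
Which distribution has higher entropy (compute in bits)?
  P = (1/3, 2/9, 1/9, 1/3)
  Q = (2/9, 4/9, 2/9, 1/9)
P

Computing entropies in bits:
H(P) = 1.8911
H(Q) = 1.8366

Distribution P has higher entropy.

Intuition: The distribution closer to uniform (more spread out) has higher entropy.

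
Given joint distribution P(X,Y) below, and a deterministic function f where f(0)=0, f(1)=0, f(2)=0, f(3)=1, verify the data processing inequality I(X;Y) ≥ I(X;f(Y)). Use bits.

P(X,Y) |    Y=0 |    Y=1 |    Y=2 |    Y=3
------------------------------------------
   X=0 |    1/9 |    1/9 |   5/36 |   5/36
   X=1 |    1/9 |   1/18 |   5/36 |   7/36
I(X;Y) = 0.0203, I(X;f(Y)) = 0.0101, inequality holds: 0.0203 ≥ 0.0101

Data Processing Inequality: For any Markov chain X → Y → Z, we have I(X;Y) ≥ I(X;Z).

Here Z = f(Y) is a deterministic function of Y, forming X → Y → Z.

Original I(X;Y) = 0.0203 bits

After applying f:
P(X,Z) where Z=f(Y):
- P(X,Z=0) = P(X,Y=0) + P(X,Y=1) + P(X,Y=2)
- P(X,Z=1) = P(X,Y=3)

I(X;Z) = I(X;f(Y)) = 0.0101 bits

Verification: 0.0203 ≥ 0.0101 ✓

Information cannot be created by processing; the function f can only lose information about X.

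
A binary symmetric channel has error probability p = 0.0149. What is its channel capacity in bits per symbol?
0.8882 bits

For a binary symmetric channel (BSC) with error probability p:
Capacity C = 1 - H(p) bits per symbol

where H(p) = -p log₂(p) - (1-p) log₂(1-p) is the binary entropy function.

H(0.0149) = 0.1118 bits
C = 1 - 0.1118 = 0.8882 bits per symbol

This means we can reliably transmit up to 0.8882 bits of information per channel use.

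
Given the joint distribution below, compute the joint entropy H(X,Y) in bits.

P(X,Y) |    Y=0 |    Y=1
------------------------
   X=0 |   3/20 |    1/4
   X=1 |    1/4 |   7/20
1.9406 bits

Joint entropy is H(X,Y) = -Σ_{x,y} p(x,y) log p(x,y).

Summing over all non-zero entries:
H(X,Y) = -[3/20·log_2(3/20) + 1/4·log_2(1/4) + 1/4·log_2(1/4) + 7/20·log_2(7/20)]
H(X,Y) = 1.9406 bits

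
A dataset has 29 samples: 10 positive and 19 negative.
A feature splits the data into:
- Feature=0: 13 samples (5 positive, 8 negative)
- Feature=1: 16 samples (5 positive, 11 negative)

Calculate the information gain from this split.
0.0041 bits

Information Gain = H(Y) - H(Y|Feature)

Before split:
P(positive) = 10/29 = 0.3448
H(Y) = 0.9294 bits

After split:
Feature=0: H = 0.9612 bits (weight = 13/29)
Feature=1: H = 0.8960 bits (weight = 16/29)
H(Y|Feature) = (13/29)×0.9612 + (16/29)×0.8960 = 0.9253 bits

Information Gain = 0.9294 - 0.9253 = 0.0041 bits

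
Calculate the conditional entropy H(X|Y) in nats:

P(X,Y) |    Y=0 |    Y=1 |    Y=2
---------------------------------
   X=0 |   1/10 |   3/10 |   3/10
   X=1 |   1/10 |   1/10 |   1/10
0.5885 nats

Using the chain rule: H(X|Y) = H(X,Y) - H(Y)

First, compute H(X,Y) = 1.6434 nats

Marginal P(Y) = (1/5, 2/5, 2/5)
H(Y) = 1.0549 nats

H(X|Y) = H(X,Y) - H(Y) = 1.6434 - 1.0549 = 0.5885 nats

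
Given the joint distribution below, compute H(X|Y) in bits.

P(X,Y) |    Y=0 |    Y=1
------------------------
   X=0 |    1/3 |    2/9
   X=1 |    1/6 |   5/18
0.9547 bits

Using the chain rule: H(X|Y) = H(X,Y) - H(Y)

First, compute H(X,Y) = 1.9547 bits

Marginal P(Y) = (1/2, 1/2)
H(Y) = 1.0000 bits

H(X|Y) = H(X,Y) - H(Y) = 1.9547 - 1.0000 = 0.9547 bits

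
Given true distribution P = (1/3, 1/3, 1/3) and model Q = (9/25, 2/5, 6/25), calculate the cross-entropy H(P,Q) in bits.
1.6183 bits

Cross-entropy: H(P,Q) = -Σ p(x) log q(x)

Alternatively: H(P,Q) = H(P) + D_KL(P||Q)
H(P) = 1.5850 bits
D_KL(P||Q) = 0.0333 bits

H(P,Q) = 1.5850 + 0.0333 = 1.6183 bits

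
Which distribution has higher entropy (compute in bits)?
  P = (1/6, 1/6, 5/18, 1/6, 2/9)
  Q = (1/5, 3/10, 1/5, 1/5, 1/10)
P

Computing entropies in bits:
H(P) = 2.2880
H(Q) = 2.2464

Distribution P has higher entropy.

Intuition: The distribution closer to uniform (more spread out) has higher entropy.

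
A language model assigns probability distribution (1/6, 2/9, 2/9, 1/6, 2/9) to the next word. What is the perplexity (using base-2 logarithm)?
4.9529

Perplexity is 2^H (or exp(H) for natural log).

First, H = -Σ p log p = 2.3083 bits
Perplexity = 2^2.3083 = 4.9529

Interpretation: The model's uncertainty is equivalent to choosing uniformly among 5.0 options.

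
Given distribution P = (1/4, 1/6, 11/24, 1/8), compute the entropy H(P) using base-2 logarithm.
1.8217 bits

Shannon entropy is H(X) = -Σ p(x) log p(x).

For P = (1/4, 1/6, 11/24, 1/8):
H = -1/4 × log_2(1/4) -1/6 × log_2(1/6) -11/24 × log_2(11/24) -1/8 × log_2(1/8)
H = 1.8217 bits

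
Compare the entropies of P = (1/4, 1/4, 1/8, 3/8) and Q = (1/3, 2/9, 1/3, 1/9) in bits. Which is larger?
P

Computing entropies in bits:
H(P) = 1.9056
H(Q) = 1.8911

Distribution P has higher entropy.

Intuition: The distribution closer to uniform (more spread out) has higher entropy.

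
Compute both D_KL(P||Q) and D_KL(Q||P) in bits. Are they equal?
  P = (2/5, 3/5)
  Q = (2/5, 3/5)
D_KL(P||Q) = 0.0000, D_KL(Q||P) = 0.0000

KL divergence is not symmetric: D_KL(P||Q) ≠ D_KL(Q||P) in general.

D_KL(P||Q) = 0.0000 bits
D_KL(Q||P) = 0.0000 bits

In this case they happen to be equal (to 4 decimal places).

This asymmetry is why KL divergence is not a true distance metric.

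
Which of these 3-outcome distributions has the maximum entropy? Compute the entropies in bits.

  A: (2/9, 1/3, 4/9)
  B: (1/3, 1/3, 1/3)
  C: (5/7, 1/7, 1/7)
B

For a discrete distribution over n outcomes, entropy is maximized by the uniform distribution.

Computing entropies:
H(A) = 1.5305 bits
H(B) = 1.5850 bits
H(C) = 1.1488 bits

The uniform distribution (where all probabilities equal 1/3) achieves the maximum entropy of log_2(3) = 1.5850 bits.

Distribution B has the highest entropy.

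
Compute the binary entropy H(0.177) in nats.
0.4668 nats

The binary entropy function is:
H(p) = -p log(p) - (1-p) log(1-p)

H(0.177) = -0.177 × log_e(0.177) - 0.823 × log_e(0.823)
H(0.177) = 0.4668 nats

Note: Binary entropy is maximized at p=0.5 (H=1 bit) and minimized at p=0 or p=1 (H=0).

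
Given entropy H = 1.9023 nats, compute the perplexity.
6.7013

Perplexity is e^H (or exp(H) for natural log).

H = 1.9023 nats
Perplexity = e^1.9023 = 6.7013

Interpretation: The model's uncertainty is equivalent to choosing uniformly among 6.7 options.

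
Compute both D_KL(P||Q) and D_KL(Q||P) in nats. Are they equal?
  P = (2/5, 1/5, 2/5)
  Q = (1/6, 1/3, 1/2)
D_KL(P||Q) = 0.1588, D_KL(Q||P) = 0.1359

KL divergence is not symmetric: D_KL(P||Q) ≠ D_KL(Q||P) in general.

D_KL(P||Q) = 0.1588 nats
D_KL(Q||P) = 0.1359 nats

No, they are not equal!

This asymmetry is why KL divergence is not a true distance metric.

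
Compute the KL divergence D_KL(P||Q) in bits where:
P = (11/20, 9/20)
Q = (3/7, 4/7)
0.0429 bits

KL divergence: D_KL(P||Q) = Σ p(x) log(p(x)/q(x))

Computing term by term:
  x=0: 11/20 × log_2[(11/20)/(3/7)] = 11/20 × 0.3599 = 0.1979
  x=1: 9/20 × log_2[(9/20)/(4/7)] = 9/20 × -0.3446 = -0.1551

D_KL(P||Q) = 0.0429 bits

Note: KL divergence is always non-negative and equals 0 iff P = Q.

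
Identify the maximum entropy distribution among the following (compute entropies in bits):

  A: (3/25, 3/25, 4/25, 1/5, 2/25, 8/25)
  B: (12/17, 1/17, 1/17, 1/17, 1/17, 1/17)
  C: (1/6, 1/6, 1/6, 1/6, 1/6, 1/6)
C

For a discrete distribution over n outcomes, entropy is maximized by the uniform distribution.

Computing entropies:
H(A) = 2.4391 bits
H(B) = 1.5569 bits
H(C) = 2.5850 bits

The uniform distribution (where all probabilities equal 1/6) achieves the maximum entropy of log_2(6) = 2.5850 bits.

Distribution C has the highest entropy.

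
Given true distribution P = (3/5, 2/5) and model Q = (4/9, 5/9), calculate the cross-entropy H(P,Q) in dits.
0.3134 dits

Cross-entropy: H(P,Q) = -Σ p(x) log q(x)

Alternatively: H(P,Q) = H(P) + D_KL(P||Q)
H(P) = 0.2923 dits
D_KL(P||Q) = 0.0211 dits

H(P,Q) = 0.2923 + 0.0211 = 0.3134 dits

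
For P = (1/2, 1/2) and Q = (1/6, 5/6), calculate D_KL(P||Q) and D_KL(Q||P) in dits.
D_KL(P||Q) = 0.1276, D_KL(Q||P) = 0.1054

KL divergence is not symmetric: D_KL(P||Q) ≠ D_KL(Q||P) in general.

D_KL(P||Q) = 0.1276 dits
D_KL(Q||P) = 0.1054 dits

No, they are not equal!

This asymmetry is why KL divergence is not a true distance metric.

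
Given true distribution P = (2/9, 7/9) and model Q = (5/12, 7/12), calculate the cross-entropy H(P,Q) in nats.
0.6138 nats

Cross-entropy: H(P,Q) = -Σ p(x) log q(x)

Alternatively: H(P,Q) = H(P) + D_KL(P||Q)
H(P) = 0.5297 nats
D_KL(P||Q) = 0.0841 nats

H(P,Q) = 0.5297 + 0.0841 = 0.6138 nats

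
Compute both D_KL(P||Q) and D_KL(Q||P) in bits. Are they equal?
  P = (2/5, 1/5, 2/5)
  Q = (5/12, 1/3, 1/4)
D_KL(P||Q) = 0.1003, D_KL(Q||P) = 0.1007

KL divergence is not symmetric: D_KL(P||Q) ≠ D_KL(Q||P) in general.

D_KL(P||Q) = 0.1003 bits
D_KL(Q||P) = 0.1007 bits

No, they are not equal!

This asymmetry is why KL divergence is not a true distance metric.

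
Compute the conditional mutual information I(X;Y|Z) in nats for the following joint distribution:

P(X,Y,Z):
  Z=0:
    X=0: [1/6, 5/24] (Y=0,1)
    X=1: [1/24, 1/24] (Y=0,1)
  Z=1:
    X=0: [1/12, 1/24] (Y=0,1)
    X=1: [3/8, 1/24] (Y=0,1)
0.0180 nats

Conditional mutual information: I(X;Y|Z) = H(X|Z) + H(Y|Z) - H(X,Y|Z)

H(Z) = 0.6897
H(X,Z) = 1.1996 → H(X|Z) = 0.5099
H(Y,Z) = 1.2380 → H(Y|Z) = 0.5483
H(X,Y,Z) = 1.7300 → H(X,Y|Z) = 1.0403

I(X;Y|Z) = 0.5099 + 0.5483 - 1.0403 = 0.0180 nats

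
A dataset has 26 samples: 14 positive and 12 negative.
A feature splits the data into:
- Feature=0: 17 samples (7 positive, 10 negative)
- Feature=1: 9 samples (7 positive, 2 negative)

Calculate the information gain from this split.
0.0921 bits

Information Gain = H(Y) - H(Y|Feature)

Before split:
P(positive) = 14/26 = 0.5385
H(Y) = 0.9957 bits

After split:
Feature=0: H = 0.9774 bits (weight = 17/26)
Feature=1: H = 0.7642 bits (weight = 9/26)
H(Y|Feature) = (17/26)×0.9774 + (9/26)×0.7642 = 0.9036 bits

Information Gain = 0.9957 - 0.9036 = 0.0921 bits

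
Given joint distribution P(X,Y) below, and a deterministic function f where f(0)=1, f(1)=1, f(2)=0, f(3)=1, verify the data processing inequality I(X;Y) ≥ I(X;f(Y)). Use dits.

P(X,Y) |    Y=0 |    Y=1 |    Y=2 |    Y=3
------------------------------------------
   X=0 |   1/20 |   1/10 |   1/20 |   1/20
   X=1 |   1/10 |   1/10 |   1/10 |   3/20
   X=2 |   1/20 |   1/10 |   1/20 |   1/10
I(X;Y) = 0.0079, I(X;f(Y)) = 0.0008, inequality holds: 0.0079 ≥ 0.0008

Data Processing Inequality: For any Markov chain X → Y → Z, we have I(X;Y) ≥ I(X;Z).

Here Z = f(Y) is a deterministic function of Y, forming X → Y → Z.

Original I(X;Y) = 0.0079 dits

After applying f:
P(X,Z) where Z=f(Y):
- P(X,Z=0) = P(X,Y=2)
- P(X,Z=1) = P(X,Y=0) + P(X,Y=1) + P(X,Y=3)

I(X;Z) = I(X;f(Y)) = 0.0008 dits

Verification: 0.0079 ≥ 0.0008 ✓

Information cannot be created by processing; the function f can only lose information about X.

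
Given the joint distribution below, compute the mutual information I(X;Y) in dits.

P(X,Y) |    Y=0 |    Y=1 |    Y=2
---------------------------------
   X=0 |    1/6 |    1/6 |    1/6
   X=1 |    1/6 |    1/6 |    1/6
0.0000 dits

Mutual information: I(X;Y) = H(X) + H(Y) - H(X,Y)

Marginals:
P(X) = (1/2, 1/2), H(X) = 0.3010 dits
P(Y) = (1/3, 1/3, 1/3), H(Y) = 0.4771 dits

Joint entropy: H(X,Y) = 0.7782 dits

I(X;Y) = 0.3010 + 0.4771 - 0.7782 = 0.0000 dits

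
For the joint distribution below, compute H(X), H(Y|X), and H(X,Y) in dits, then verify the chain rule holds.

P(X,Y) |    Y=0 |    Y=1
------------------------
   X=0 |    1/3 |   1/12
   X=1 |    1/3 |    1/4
H(X,Y) = 0.5585, H(X) = 0.2950, H(Y|X) = 0.2636 (all in dits)

Chain rule: H(X,Y) = H(X) + H(Y|X)

Left side — joint entropy directly:
H(X,Y) = -Σ p(x,y) log p(x,y) = 0.5585 dits

Right side — compute H(Y|X) from the conditional distributions:
P(X) = (5/12, 7/12), so H(X) = 0.2950 dits
H(Y|X) = Σ_x P(X=x) · H(Y|X=x):
  P(Y|X=0) = (4/5, 1/5), H(Y|X=0) = 0.2173, weight P(X=0) = 5/12
  P(Y|X=1) = (4/7, 3/7), H(Y|X=1) = 0.2966, weight P(X=1) = 7/12
H(Y|X) = 0.2636 dits

H(X) + H(Y|X) = 0.2950 + 0.2636 = 0.5585 dits

Both sides equal 0.5585 dits. ✓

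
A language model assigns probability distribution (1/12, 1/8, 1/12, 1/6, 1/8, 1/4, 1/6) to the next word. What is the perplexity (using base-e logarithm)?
6.5394

Perplexity is e^H (or exp(H) for natural log).

First, H = -Σ p log p = 1.8778 nats
Perplexity = e^1.8778 = 6.5394

Interpretation: The model's uncertainty is equivalent to choosing uniformly among 6.5 options.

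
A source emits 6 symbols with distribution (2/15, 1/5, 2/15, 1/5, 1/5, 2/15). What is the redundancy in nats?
0.0201 nats

Redundancy measures how far a source is from maximum entropy:
R = H_max - H(X)

Maximum entropy for 6 symbols: H_max = log_e(6) = 1.7918 nats
Actual entropy: H(X) = 1.7716 nats
Redundancy: R = 1.7918 - 1.7716 = 0.0201 nats

This redundancy represents potential for compression: the source could be compressed by 0.0201 nats per symbol.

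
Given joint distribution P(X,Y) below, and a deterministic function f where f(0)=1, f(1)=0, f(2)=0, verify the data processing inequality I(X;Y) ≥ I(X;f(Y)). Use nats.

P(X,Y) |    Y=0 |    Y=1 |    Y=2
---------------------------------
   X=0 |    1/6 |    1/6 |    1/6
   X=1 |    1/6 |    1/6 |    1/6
I(X;Y) = 0.0000, I(X;f(Y)) = 0.0000, inequality holds: 0.0000 ≥ 0.0000

Data Processing Inequality: For any Markov chain X → Y → Z, we have I(X;Y) ≥ I(X;Z).

Here Z = f(Y) is a deterministic function of Y, forming X → Y → Z.

Original I(X;Y) = 0.0000 nats

After applying f:
P(X,Z) where Z=f(Y):
- P(X,Z=0) = P(X,Y=1) + P(X,Y=2)
- P(X,Z=1) = P(X,Y=0)

I(X;Z) = I(X;f(Y)) = 0.0000 nats

Verification: 0.0000 ≥ 0.0000 ✓

Information cannot be created by processing; the function f can only lose information about X.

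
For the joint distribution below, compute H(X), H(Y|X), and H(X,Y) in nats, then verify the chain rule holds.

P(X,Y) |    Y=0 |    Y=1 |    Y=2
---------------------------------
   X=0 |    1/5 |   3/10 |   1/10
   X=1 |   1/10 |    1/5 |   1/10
H(X,Y) = 1.6957, H(X) = 0.6730, H(Y|X) = 1.0227 (all in nats)

Chain rule: H(X,Y) = H(X) + H(Y|X)

Left side — joint entropy directly:
H(X,Y) = -Σ p(x,y) log p(x,y) = 1.6957 nats

Right side — compute H(Y|X) from the conditional distributions:
P(X) = (3/5, 2/5), so H(X) = 0.6730 nats
H(Y|X) = Σ_x P(X=x) · H(Y|X=x):
  P(Y|X=0) = (1/3, 1/2, 1/6), H(Y|X=0) = 1.0114, weight P(X=0) = 3/5
  P(Y|X=1) = (1/4, 1/2, 1/4), H(Y|X=1) = 1.0397, weight P(X=1) = 2/5
H(Y|X) = 1.0227 nats

H(X) + H(Y|X) = 0.6730 + 1.0227 = 1.6957 nats

Both sides equal 1.6957 nats. ✓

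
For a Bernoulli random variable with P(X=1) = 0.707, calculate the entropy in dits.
0.2627 dits

The binary entropy function is:
H(p) = -p log(p) - (1-p) log(1-p)

H(0.707) = -0.707 × log_10(0.707) - 0.293 × log_10(0.293)
H(0.707) = 0.2627 dits

Note: Binary entropy is maximized at p=0.5 (H=1 bit) and minimized at p=0 or p=1 (H=0).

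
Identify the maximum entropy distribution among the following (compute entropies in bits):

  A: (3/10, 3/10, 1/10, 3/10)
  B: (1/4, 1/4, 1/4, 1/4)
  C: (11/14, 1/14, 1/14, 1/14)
B

For a discrete distribution over n outcomes, entropy is maximized by the uniform distribution.

Computing entropies:
H(A) = 1.8955 bits
H(B) = 2.0000 bits
H(C) = 1.0892 bits

The uniform distribution (where all probabilities equal 1/4) achieves the maximum entropy of log_2(4) = 2.0000 bits.

Distribution B has the highest entropy.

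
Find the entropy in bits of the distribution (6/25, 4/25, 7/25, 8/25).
1.9574 bits

Shannon entropy is H(X) = -Σ p(x) log p(x).

For P = (6/25, 4/25, 7/25, 8/25):
H = -6/25 × log_2(6/25) -4/25 × log_2(4/25) -7/25 × log_2(7/25) -8/25 × log_2(8/25)
H = 1.9574 bits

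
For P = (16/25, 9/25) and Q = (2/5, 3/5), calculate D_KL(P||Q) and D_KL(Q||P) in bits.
D_KL(P||Q) = 0.1687, D_KL(Q||P) = 0.1710

KL divergence is not symmetric: D_KL(P||Q) ≠ D_KL(Q||P) in general.

D_KL(P||Q) = 0.1687 bits
D_KL(Q||P) = 0.1710 bits

No, they are not equal!

This asymmetry is why KL divergence is not a true distance metric.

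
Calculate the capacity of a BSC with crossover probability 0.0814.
0.5929 bits

For a binary symmetric channel (BSC) with error probability p:
Capacity C = 1 - H(p) bits per symbol

where H(p) = -p log₂(p) - (1-p) log₂(1-p) is the binary entropy function.

H(0.0814) = 0.4071 bits
C = 1 - 0.4071 = 0.5929 bits per symbol

This means we can reliably transmit up to 0.5929 bits of information per channel use.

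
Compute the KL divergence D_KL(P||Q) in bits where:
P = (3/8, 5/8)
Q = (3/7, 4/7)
0.0086 bits

KL divergence: D_KL(P||Q) = Σ p(x) log(p(x)/q(x))

Computing term by term:
  x=0: 3/8 × log_2[(3/8)/(3/7)] = 3/8 × -0.1926 = -0.0722
  x=1: 5/8 × log_2[(5/8)/(4/7)] = 5/8 × 0.1293 = 0.0808

D_KL(P||Q) = 0.0086 bits

Note: KL divergence is always non-negative and equals 0 iff P = Q.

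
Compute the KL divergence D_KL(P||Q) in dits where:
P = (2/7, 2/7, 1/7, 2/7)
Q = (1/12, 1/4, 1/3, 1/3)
0.0978 dits

KL divergence: D_KL(P||Q) = Σ p(x) log(p(x)/q(x))

Computing term by term:
  x=0: 2/7 × log_10[(2/7)/(1/12)] = 2/7 × 0.5351 = 0.1529
  x=1: 2/7 × log_10[(2/7)/(1/4)] = 2/7 × 0.0580 = 0.0166
  x=2: 1/7 × log_10[(1/7)/(1/3)] = 1/7 × -0.3680 = -0.0526
  x=3: 2/7 × log_10[(2/7)/(1/3)] = 2/7 × -0.0669 = -0.0191

D_KL(P||Q) = 0.0978 dits

Note: KL divergence is always non-negative and equals 0 iff P = Q.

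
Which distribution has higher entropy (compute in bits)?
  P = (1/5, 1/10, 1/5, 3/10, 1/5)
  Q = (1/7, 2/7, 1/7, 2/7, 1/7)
P

Computing entropies in bits:
H(P) = 2.2464
H(Q) = 2.2359

Distribution P has higher entropy.

Intuition: The distribution closer to uniform (more spread out) has higher entropy.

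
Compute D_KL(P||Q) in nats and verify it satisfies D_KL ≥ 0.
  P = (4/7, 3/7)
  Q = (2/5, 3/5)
0.0596 nats

KL divergence satisfies the Gibbs inequality: D_KL(P||Q) ≥ 0 for all distributions P, Q.

D_KL(P||Q) = Σ p(x) log(p(x)/q(x))
Term by term:
  x=0: 4/7 × log_e[(4/7)/(2/5)] = 0.2038
  x=1: 3/7 × log_e[(3/7)/(3/5)] = -0.1442
D_KL(P||Q) = 0.0596 nats

D_KL(P||Q) = 0.0596 ≥ 0 ✓

This non-negativity is a fundamental property: relative entropy cannot be negative because it measures how different Q is from P.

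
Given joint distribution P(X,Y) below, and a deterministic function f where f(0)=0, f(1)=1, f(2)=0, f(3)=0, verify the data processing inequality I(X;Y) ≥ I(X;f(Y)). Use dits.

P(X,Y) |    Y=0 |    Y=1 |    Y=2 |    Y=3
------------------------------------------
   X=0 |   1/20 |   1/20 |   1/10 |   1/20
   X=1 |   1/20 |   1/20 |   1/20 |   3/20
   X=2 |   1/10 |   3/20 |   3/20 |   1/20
I(X;Y) = 0.0350, I(X;f(Y)) = 0.0068, inequality holds: 0.0350 ≥ 0.0068

Data Processing Inequality: For any Markov chain X → Y → Z, we have I(X;Y) ≥ I(X;Z).

Here Z = f(Y) is a deterministic function of Y, forming X → Y → Z.

Original I(X;Y) = 0.0350 dits

After applying f:
P(X,Z) where Z=f(Y):
- P(X,Z=0) = P(X,Y=0) + P(X,Y=2) + P(X,Y=3)
- P(X,Z=1) = P(X,Y=1)

I(X;Z) = I(X;f(Y)) = 0.0068 dits

Verification: 0.0350 ≥ 0.0068 ✓

Information cannot be created by processing; the function f can only lose information about X.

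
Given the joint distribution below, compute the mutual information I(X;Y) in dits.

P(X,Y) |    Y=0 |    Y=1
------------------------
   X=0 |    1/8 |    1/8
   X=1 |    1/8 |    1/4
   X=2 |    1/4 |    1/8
0.0184 dits

Mutual information: I(X;Y) = H(X) + H(Y) - H(X,Y)

Marginals:
P(X) = (1/4, 3/8, 3/8), H(X) = 0.4700 dits
P(Y) = (1/2, 1/2), H(Y) = 0.3010 dits

Joint entropy: H(X,Y) = 0.7526 dits

I(X;Y) = 0.4700 + 0.3010 - 0.7526 = 0.0184 dits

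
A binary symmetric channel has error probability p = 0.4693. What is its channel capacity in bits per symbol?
0.0027 bits

For a binary symmetric channel (BSC) with error probability p:
Capacity C = 1 - H(p) bits per symbol

where H(p) = -p log₂(p) - (1-p) log₂(1-p) is the binary entropy function.

H(0.4693) = 0.9973 bits
C = 1 - 0.9973 = 0.0027 bits per symbol

This means we can reliably transmit up to 0.0027 bits of information per channel use.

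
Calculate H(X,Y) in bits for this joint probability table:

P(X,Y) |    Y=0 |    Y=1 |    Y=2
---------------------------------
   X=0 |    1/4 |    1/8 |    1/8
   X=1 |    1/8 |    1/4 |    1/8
2.5000 bits

Joint entropy is H(X,Y) = -Σ_{x,y} p(x,y) log p(x,y).

Summing over all non-zero entries:
H(X,Y) = -[1/4·log_2(1/4) + 1/8·log_2(1/8) + 1/8·log_2(1/8) + 1/8·log_2(1/8) + 1/4·log_2(1/4) + 1/8·log_2(1/8)]
H(X,Y) = 2.5000 bits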